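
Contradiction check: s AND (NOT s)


Truth table over {s}:
s | φ
-----
F | F
T | F
Every row is false.

Yes, it is a contradiction.


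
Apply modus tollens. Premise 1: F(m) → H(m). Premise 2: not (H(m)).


Modus tollens: from (P → Q) and ¬Q, infer ¬P.
Q = 'H(m)' is denied; since P → Q, P must also fail.

Not (F(m)).


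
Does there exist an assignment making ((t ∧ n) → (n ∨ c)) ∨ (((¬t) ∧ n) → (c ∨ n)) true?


Search for a satisfying assignment over {c, n, t}.
Try c=F, n=F, t=F: the formula evaluates to T.
A satisfying assignment exists.

Satisfiable.


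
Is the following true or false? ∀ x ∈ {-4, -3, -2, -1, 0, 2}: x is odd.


Evaluate the predicate on each element: -4:F, -3:T, -2:F, -1:T, 0:F, 2:F.
Counterexample x = -4 fails the predicate.

F


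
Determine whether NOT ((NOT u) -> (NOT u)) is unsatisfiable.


Truth table over {u}:
u | φ
-----
F | F
T | F
Every row is false.

Yes, it is a contradiction.


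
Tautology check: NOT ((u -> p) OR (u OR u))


Build the truth table over {p, u}:
p | u | φ
---------
F | F | F
T | F | F
F | T | F
T | T | F
Counterexample at row 1: with p=F, u=F, the formula is F.

No, it is not a tautology.


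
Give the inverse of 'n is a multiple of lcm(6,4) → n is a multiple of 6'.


The inverse of (P → Q) is (¬P → ¬Q). It is equivalent to the converse, not to the original.
Here P = 'n is a multiple of lcm(6,4)' and Q = 'n is a multiple of 6'.

If not (n is a multiple of lcm(6,4)), then not (n is a multiple of 6).


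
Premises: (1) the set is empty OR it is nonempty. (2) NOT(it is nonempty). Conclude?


Disjunctive syllogism: from (P ∨ Q) and ¬P, infer Q.
One disjunct, 'it is nonempty', is ruled out; the other must hold.

the set is empty


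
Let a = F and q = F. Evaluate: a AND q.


Conjunction is true only when both operands are true.
Substitute: a=F, q=F.
F AND F evaluates to F.

F


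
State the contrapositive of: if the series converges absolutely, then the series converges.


The contrapositive of (P → Q) is (¬Q → ¬P); it is logically equivalent to the original.
Here P = 'the series converges absolutely' and Q = 'the series converges'.

If not (the series converges), then not (the series converges absolutely).


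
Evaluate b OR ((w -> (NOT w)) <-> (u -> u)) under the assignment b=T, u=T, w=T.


Substitute b=T, u=T, w=T:
NOT w = F
w -> (NOT w) = T -> F = F
u -> u = T -> T = T
(w -> (NOT w)) <-> (u -> u) = F <-> T = F
b OR ((w -> (NOT w)) <-> (u -> u)) = T OR F = T

T


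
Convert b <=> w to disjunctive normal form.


Step 1: b ↔ w is true exactly when both agree: (b ∧ w) ∨ (¬b ∧ ¬w).

(b & w) | ((~b) & (~w))


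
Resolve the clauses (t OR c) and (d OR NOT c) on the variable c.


The clauses contain complementary literals c and NOTc.
Resolution eliminates this pair and disjoins the remaining literals (merging duplicates).

(t OR d)


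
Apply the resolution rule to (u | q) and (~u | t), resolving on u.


The clauses contain complementary literals u and ~u.
Resolution eliminates this pair and disjoins the remaining literals (merging duplicates).

(q | t)


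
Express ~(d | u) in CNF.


Step 1: Apply De Morgan: ¬(d ∨ u) = ¬d ∧ ¬u.

(~d) & (~u)


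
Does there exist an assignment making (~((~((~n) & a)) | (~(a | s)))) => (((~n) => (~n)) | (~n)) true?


Search for a satisfying assignment over {a, n, s}.
Try a=False, n=False, s=False: the formula evaluates to True.
A satisfying assignment exists.

Satisfiable.


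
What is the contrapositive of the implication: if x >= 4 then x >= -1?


The contrapositive of (P → Q) is (¬Q → ¬P); it is logically equivalent to the original.
Here P = 'x >= 4' and Q = 'x >= -1'.

If not (x >= -1), then not (x >= 4).


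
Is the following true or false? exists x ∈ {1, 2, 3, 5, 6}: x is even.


Evaluate the predicate on each element: 1:False, 2:True, 3:False, 5:False, 6:True.
Witness x = 2 satisfies the predicate.

True


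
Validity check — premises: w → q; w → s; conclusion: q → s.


This is (no valid rule). There exist truth assignments where the premises are all true but the conclusion is false.

Invalid.


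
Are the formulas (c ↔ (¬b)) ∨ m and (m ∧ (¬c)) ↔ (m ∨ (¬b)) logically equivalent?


Compare truth tables:
b | c | m | φ | ψ
-----------------
F | F | F | F | F
T | F | F | T | T
F | T | F | T | F
T | T | F | F | T
F | F | T | T | T
T | F | T | T | T
F | T | T | T | F
T | T | T | T | F
They differ at row 3 (b=F, c=T, m=F): φ=T but ψ=F.

No, they are not logically equivalent.


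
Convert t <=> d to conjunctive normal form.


Step 1: Rewrite t ↔ d as (t → d) ∧ (d → t).
Step 2: Rewrite each implication as a disjunction.

((~t) | d) & ((~d) | t)


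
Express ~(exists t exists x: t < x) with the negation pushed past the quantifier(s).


Negation flips each quantifier (∀↔∃) and negates the inner predicate.
¬(exists t exists x: φ) = forall t forall x: ¬φ.

forall t forall x: ~(t < x)


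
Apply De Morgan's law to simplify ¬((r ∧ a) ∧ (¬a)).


De Morgan: the negation of a conjunction is the disjunction of the negations.
Distribute ¬ across ∧, flipping it to ∨, and negate each literal.

((¬r) ∨ (¬a)) ∨ a


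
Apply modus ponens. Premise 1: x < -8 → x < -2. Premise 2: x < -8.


Modus ponens: from (P → Q) and P, infer Q.
P = 'x < -8' is asserted, and P → Q holds, so Q follows.

x < -2.


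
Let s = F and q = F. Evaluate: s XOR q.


Exclusive or is true when exactly one operand is true.
Substitute: s=F, q=F.
F XOR F evaluates to F.

F


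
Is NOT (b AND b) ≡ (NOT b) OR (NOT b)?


Compare truth tables:
b | φ | ψ
---------
F | T | T
T | F | F
The columns φ and ψ agree on every row.

Yes, they are logically equivalent.


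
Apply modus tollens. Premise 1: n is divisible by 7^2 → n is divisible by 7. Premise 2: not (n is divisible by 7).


Modus tollens: from (P → Q) and ¬Q, infer ¬P.
Q = 'n is divisible by 7' is denied; since P → Q, P must also fail.

Not (n is divisible by 7^2).


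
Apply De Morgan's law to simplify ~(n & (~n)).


De Morgan: the negation of a conjunction is the disjunction of the negations.
Distribute ~ across &, flipping it to |, and negate each literal.

(~n) | n


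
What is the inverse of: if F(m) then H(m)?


The inverse of (P → Q) is (¬P → ¬Q). It is equivalent to the converse, not to the original.
Here P = 'F(m)' and Q = 'H(m)'.

If not (F(m)), then not (H(m)).


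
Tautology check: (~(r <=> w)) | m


Build the truth table over {m, r, w}:
m | r | w | φ
-------------
False | False | False | False
True | False | False | True
False | True | False | True
True | True | False | True
False | False | True | True
True | False | True | True
False | True | True | False
True | True | True | True
Counterexample at row 1: with m=False, r=False, w=False, the formula is False.

No, it is not a tautology.


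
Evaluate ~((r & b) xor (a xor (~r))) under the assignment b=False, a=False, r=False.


Substitute b=False, a=False, r=False:
r & b = False & False = False
~r = True
a xor (~r) = False xor True = True
(r & b) xor (a xor (~r)) = False xor True = True
~((r & b) xor (a xor (~r))) = False

False


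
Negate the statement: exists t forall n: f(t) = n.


Negation flips each quantifier (∀↔∃) and negates the inner predicate.
¬(exists t forall n: φ) = forall t exists n: ¬φ.

forall t exists n: ~(f(t) = n)


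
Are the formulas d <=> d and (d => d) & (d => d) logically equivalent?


Compare truth tables:
d | φ | ψ
---------
False | True | True
True | True | True
The columns φ and ψ agree on every row.

Yes, they are logically equivalent.


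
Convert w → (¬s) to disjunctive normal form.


Step 1: Rewrite w → (¬s) as ¬w ∨ (¬s).

(¬w) ∨ (¬s)


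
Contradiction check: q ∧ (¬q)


Truth table over {q}:
q | φ
-----
F | F
T | F
Every row is false.

Yes, it is a contradiction.


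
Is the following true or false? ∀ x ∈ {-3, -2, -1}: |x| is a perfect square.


Evaluate the predicate on each element: -3:F, -2:F, -1:T.
Counterexample x = -3 fails the predicate.

F


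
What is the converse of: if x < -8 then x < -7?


The converse of (P → Q) is (Q → P). It is not in general equivalent to the original.
Here P = 'x < -8' and Q = 'x < -7'.

If x < -7, then x < -8.


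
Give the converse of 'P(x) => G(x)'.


The converse of (P → Q) is (Q → P). It is not in general equivalent to the original.
Here P = 'P(x)' and Q = 'G(x)'.

If G(x), then P(x).


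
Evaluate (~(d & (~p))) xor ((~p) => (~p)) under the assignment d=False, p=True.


Substitute d=False, p=True:
~p = False
d & (~p) = False & False = False
~(d & (~p)) = True
~p = False
~p = False
(~p) => (~p) = False => False = True
(~(d & (~p))) xor ((~p) => (~p)) = True xor True = False

False


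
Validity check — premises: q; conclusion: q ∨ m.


This matches the form of disjunction introduction: the conclusion follows in every model of the premises.

Valid.


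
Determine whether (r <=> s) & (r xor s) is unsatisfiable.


Truth table over {r, s}:
r | s | φ
---------
False | False | False
True | False | False
False | True | False
True | True | False
Every row is false.

Yes, it is a contradiction.


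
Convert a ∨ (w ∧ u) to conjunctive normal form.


Step 1: Distribute ∨ over ∧: a ∨ (w ∧ u) = (a ∨ w) ∧ (a ∨ u).

(a ∨ w) ∧ (a ∨ u)


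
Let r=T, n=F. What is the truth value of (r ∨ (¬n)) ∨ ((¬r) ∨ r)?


Substitute r=T, n=F:
¬n = T
r ∨ (¬n) = T ∨ T = T
¬r = F
(¬r) ∨ r = F ∨ T = T
(r ∨ (¬n)) ∨ ((¬r) ∨ r) = T ∨ T = T

T


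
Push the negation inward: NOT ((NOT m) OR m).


De Morgan: the negation of a disjunction is the conjunction of the negations.
Distribute NOT across OR, flipping it to AND, and negate each literal.

m AND (NOT m)


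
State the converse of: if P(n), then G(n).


The converse of (P → Q) is (Q → P). It is not in general equivalent to the original.
Here P = 'P(n)' and Q = 'G(n)'.

If G(n), then P(n).


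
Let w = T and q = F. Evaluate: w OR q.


Disjunction is false only when both operands are false.
Substitute: w=T, q=F.
T OR F evaluates to T.

T


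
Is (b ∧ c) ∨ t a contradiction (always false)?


Truth table over {b, c, t}:
b | c | t | φ
-------------
F | F | F | F
T | F | F | F
F | T | F | F
T | T | F | T
F | F | T | T
T | F | T | T
F | T | T | T
T | T | T | T
Satisfying assignment at row 4: b=T, c=T, t=F gives T.

No, it is not a contradiction.


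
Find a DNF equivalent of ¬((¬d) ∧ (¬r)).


Step 1: Apply De Morgan: ¬((¬d) ∧ (¬r)) = ¬(¬d) ∨ ¬(¬r).
Step 2: Eliminate any double negations (¬¬X = X).

d ∨ r


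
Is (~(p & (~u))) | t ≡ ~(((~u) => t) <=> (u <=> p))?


Compare truth tables:
p | t | u | φ | ψ
-----------------
False | False | False | True | True
True | False | False | False | False
False | True | False | True | False
True | True | False | True | True
False | False | True | True | True
True | False | True | True | False
False | True | True | True | True
True | True | True | True | False
They differ at row 3 (p=False, t=True, u=False): φ=True but ψ=False.

No, they are not logically equivalent.


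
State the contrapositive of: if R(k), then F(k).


The contrapositive of (P → Q) is (¬Q → ¬P); it is logically equivalent to the original.
Here P = 'R(k)' and Q = 'F(k)'.

If not (F(k)), then not (R(k)).


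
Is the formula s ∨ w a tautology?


Build the truth table over {s, w}:
s | w | φ
---------
F | F | F
T | F | T
F | T | T
T | T | T
Counterexample at row 1: with s=F, w=F, the formula is F.

No, it is not a tautology.


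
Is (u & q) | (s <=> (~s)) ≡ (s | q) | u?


Compare truth tables:
q | s | u | φ | ψ
-----------------
False | False | False | False | False
True | False | False | False | True
False | True | False | False | True
True | True | False | False | True
False | False | True | False | True
True | False | True | True | True
False | True | True | False | True
True | True | True | True | True
They differ at row 2 (q=True, s=False, u=False): φ=False but ψ=True.

No, they are not logically equivalent.


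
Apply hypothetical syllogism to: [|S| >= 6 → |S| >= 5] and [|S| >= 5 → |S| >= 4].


Hypothetical syllogism: from (P → Q) and (Q → R), infer (P → R).
Chain the two implications through the shared middle term '|S| >= 5'.

|S| >= 6 → |S| >= 4


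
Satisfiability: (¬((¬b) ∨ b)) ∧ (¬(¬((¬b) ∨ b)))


Check all 2 assignments over {b}:
b | φ
-----
F | F
T | F
No assignment makes the formula true.

Unsatisfiable.


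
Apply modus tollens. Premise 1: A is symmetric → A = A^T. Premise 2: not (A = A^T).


Modus tollens: from (P → Q) and ¬Q, infer ¬P.
Q = 'A = A^T' is denied; since P → Q, P must also fail.

Not (A is symmetric).


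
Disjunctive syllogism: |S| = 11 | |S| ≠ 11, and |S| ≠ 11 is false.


Disjunctive syllogism: from (P ∨ Q) and ¬P, infer Q.
One disjunct, '|S| ≠ 11', is ruled out; the other must hold.

|S| = 11


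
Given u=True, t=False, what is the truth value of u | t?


Disjunction is false only when both operands are false.
Substitute: u=True, t=False.
True | False evaluates to True.

True


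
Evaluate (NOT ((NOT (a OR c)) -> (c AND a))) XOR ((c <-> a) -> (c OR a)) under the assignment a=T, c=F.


Substitute a=T, c=F:
a OR c = T OR F = T
NOT (a OR c) = F
c AND a = F AND T = F
(NOT (a OR c)) -> (c AND a) = F -> F = T
NOT ((NOT (a OR c)) -> (c AND a)) = F
c <-> a = F <-> T = F
c OR a = F OR T = T
(c <-> a) -> (c OR a) = F -> T = T
(NOT ((NOT (a OR c)) -> (c AND a))) XOR ((c <-> a) -> (c OR a)) = F XOR T = T

T


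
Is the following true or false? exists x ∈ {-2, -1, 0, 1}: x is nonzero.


Evaluate the predicate on each element: -2:True, -1:True, 0:False, 1:True.
Witness x = -2 satisfies the predicate.

True


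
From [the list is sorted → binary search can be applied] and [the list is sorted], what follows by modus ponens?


Modus ponens: from (P → Q) and P, infer Q.
P = 'the list is sorted' is asserted, and P → Q holds, so Q follows.

binary search can be applied.


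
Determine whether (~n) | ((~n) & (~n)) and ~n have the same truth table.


Compare truth tables:
n | φ | ψ
---------
False | True | True
True | False | False
The columns φ and ψ agree on every row.

Yes, they are logically equivalent.


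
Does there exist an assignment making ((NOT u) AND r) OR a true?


Search for a satisfying assignment over {a, r, u}.
Try a=T, r=F, u=F: the formula evaluates to T.
A satisfying assignment exists.

Satisfiable.


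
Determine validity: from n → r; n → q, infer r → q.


This is (no valid rule). There exist truth assignments where the premises are all true but the conclusion is false.

Invalid.


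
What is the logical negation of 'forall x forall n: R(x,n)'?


Negation flips each quantifier (∀↔∃) and negates the inner predicate.
¬(forall x forall n: φ) = exists x exists n: ¬φ.

exists x exists n: ~(R(x,n))


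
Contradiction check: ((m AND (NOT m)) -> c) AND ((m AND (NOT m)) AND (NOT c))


Truth table over {c, m}:
c | m | φ
---------
F | F | F
T | F | F
F | T | F
T | T | F
Every row is false.

Yes, it is a contradiction.


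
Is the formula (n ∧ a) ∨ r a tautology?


Build the truth table over {a, n, r}:
a | n | r | φ
-------------
F | F | F | F
T | F | F | F
F | T | F | F
T | T | F | T
F | F | T | T
T | F | T | T
F | T | T | T
T | T | T | T
Counterexample at row 1: with a=F, n=F, r=F, the formula is F.

No, it is not a tautology.


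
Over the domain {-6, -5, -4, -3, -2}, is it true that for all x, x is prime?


Evaluate the predicate on each element: -6:F, -5:F, -4:F, -3:F, -2:F.
Counterexample x = -6 fails the predicate.

F


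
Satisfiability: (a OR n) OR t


Search for a satisfying assignment over {a, n, t}.
Try a=T, n=F, t=F: the formula evaluates to T.
A satisfying assignment exists.

Satisfiable.


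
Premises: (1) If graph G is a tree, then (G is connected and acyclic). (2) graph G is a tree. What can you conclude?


Modus ponens: from (P → Q) and P, infer Q.
P = 'graph G is a tree' is asserted, and P → Q holds, so Q follows.

(G is connected and acyclic).


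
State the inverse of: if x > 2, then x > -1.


The inverse of (P → Q) is (¬P → ¬Q). It is equivalent to the converse, not to the original.
Here P = 'x > 2' and Q = 'x > -1'.

If not (x > 2), then not (x > -1).


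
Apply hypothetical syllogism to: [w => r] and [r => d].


Hypothetical syllogism: from (P → Q) and (Q → R), infer (P → R).
Chain the two implications through the shared middle term 'r'.

w => d


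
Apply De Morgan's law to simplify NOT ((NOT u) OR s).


De Morgan: the negation of a disjunction is the conjunction of the negations.
Distribute NOT across OR, flipping it to AND, and negate each literal.

u AND (NOT s)


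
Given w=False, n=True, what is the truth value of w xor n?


Exclusive or is true when exactly one operand is true.
Substitute: w=False, n=True.
False xor True evaluates to True.

True


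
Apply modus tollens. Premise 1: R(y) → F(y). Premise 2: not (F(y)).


Modus tollens: from (P → Q) and ¬Q, infer ¬P.
Q = 'F(y)' is denied; since P → Q, P must also fail.

Not (R(y)).


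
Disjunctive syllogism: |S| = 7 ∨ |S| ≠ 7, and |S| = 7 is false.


Disjunctive syllogism: from (P ∨ Q) and ¬P, infer Q.
One disjunct, '|S| = 7', is ruled out; the other must hold.

|S| ≠ 7


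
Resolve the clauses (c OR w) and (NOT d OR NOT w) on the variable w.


The clauses contain complementary literals w and NOTw.
Resolution eliminates this pair and disjoins the remaining literals (merging duplicates).

(c OR NOT d)


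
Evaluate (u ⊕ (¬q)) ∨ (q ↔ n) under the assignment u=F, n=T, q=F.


Substitute u=F, n=T, q=F:
¬q = T
u ⊕ (¬q) = F ⊕ T = T
q ↔ n = F ↔ T = F
(u ⊕ (¬q)) ∨ (q ↔ n) = T ∨ F = T

T


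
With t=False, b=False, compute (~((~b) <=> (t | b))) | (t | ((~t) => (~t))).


Substitute t=False, b=False:
~b = True
t | b = False | False = False
(~b) <=> (t | b) = True <=> False = False
~((~b) <=> (t | b)) = True
~t = True
~t = True
(~t) => (~t) = True => True = True
t | ((~t) => (~t)) = False | True = True
(~((~b) <=> (t | b))) | (t | ((~t) => (~t))) = True | True = True

True


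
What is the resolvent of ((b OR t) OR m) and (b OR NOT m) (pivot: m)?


The clauses contain complementary literals m and NOTm.
Resolution eliminates this pair and disjoins the remaining literals (merging duplicates).

(t OR b)


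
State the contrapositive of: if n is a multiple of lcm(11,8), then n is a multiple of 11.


The contrapositive of (P → Q) is (¬Q → ¬P); it is logically equivalent to the original.
Here P = 'n is a multiple of lcm(11,8)' and Q = 'n is a multiple of 11'.

If not (n is a multiple of 11), then not (n is a multiple of lcm(11,8)).


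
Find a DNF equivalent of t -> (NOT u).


Step 1: Rewrite t → (¬u) as ¬t ∨ (¬u).

(NOT t) OR (NOT u)


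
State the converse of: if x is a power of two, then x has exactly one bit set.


The converse of (P → Q) is (Q → P). It is not in general equivalent to the original.
Here P = 'x is a power of two' and Q = 'x has exactly one bit set'.

If x has exactly one bit set, then x is a power of two.


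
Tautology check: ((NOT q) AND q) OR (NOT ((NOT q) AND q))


Build the truth table over {q}:
q | φ
-----
F | T
T | T
Every row evaluates to true.

Yes, it is a tautology.


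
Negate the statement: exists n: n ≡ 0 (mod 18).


¬(forall x: φ) = exists x: ¬φ, and ¬(exists x: φ) = forall x: ¬φ.
Apply to the existential statement.

forall n: ~(n ≡ 0 (mod 18))


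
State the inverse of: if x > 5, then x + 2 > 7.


The inverse of (P → Q) is (¬P → ¬Q). It is equivalent to the converse, not to the original.
Here P = 'x > 5' and Q = 'x + 2 > 7'.

If not (x > 5), then not (x + 2 > 7).


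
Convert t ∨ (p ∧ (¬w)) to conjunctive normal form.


Step 1: Distribute ∨ over ∧: t ∨ (p ∧ (¬w)) = (t ∨ p) ∧ (t ∨ (¬w)).

(t ∨ p) ∧ (t ∨ (¬w))


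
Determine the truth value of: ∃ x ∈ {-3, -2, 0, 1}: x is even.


Evaluate the predicate on each element: -3:F, -2:T, 0:T, 1:F.
Witness x = -2 satisfies the predicate.

T


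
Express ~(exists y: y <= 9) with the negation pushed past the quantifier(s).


¬(forall x: φ) = exists x: ¬φ, and ¬(exists x: φ) = forall x: ¬φ.
Apply to the existential statement.

forall y: ~(y <= 9)


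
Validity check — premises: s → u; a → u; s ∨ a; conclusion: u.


This matches the form of proof by cases: the conclusion follows in every model of the premises.

Valid.


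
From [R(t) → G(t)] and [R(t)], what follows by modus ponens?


Modus ponens: from (P → Q) and P, infer Q.
P = 'R(t)' is asserted, and P → Q holds, so Q follows.

G(t).


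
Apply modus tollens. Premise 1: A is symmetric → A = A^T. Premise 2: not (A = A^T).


Modus tollens: from (P → Q) and ¬Q, infer ¬P.
Q = 'A = A^T' is denied; since P → Q, P must also fail.

Not (A is symmetric).


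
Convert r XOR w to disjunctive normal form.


Step 1: r ⊕ w is true exactly when they disagree: (r ∧ ¬w) ∨ (¬r ∧ w).

(r AND (NOT w)) OR ((NOT r) AND w)


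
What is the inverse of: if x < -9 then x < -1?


The inverse of (P → Q) is (¬P → ¬Q). It is equivalent to the converse, not to the original.
Here P = 'x < -9' and Q = 'x < -1'.

If not (x < -9), then not (x < -1).


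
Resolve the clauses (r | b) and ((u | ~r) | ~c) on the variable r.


The clauses contain complementary literals r and ~r.
Resolution eliminates this pair and disjoins the remaining literals (merging duplicates).

((b | ~c) | u)


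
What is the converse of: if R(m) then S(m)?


The converse of (P → Q) is (Q → P). It is not in general equivalent to the original.
Here P = 'R(m)' and Q = 'S(m)'.

If S(m), then R(m).


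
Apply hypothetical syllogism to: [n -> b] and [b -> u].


Hypothetical syllogism: from (P → Q) and (Q → R), infer (P → R).
Chain the two implications through the shared middle term 'b'.

n -> u


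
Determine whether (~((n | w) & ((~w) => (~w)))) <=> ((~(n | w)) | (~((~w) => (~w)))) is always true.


Build the truth table over {n, w}:
n | w | φ
---------
False | False | True
True | False | True
False | True | True
True | True | True
Every row evaluates to true.

Yes, it is a tautology.


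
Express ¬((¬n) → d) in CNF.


Step 1: Rewrite (¬n) → d as ¬(¬n) ∨ d.
Step 2: Negate: ¬(¬(¬n) ∨ d) = (¬n) ∧ ¬d (De Morgan + double negation).

(¬n) ∧ (¬d)


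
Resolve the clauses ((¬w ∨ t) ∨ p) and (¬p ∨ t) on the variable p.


The clauses contain complementary literals p and ¬p.
Resolution eliminates this pair and disjoins the remaining literals (merging duplicates).

(¬w ∨ t)


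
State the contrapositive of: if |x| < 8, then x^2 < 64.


The contrapositive of (P → Q) is (¬Q → ¬P); it is logically equivalent to the original.
Here P = '|x| < 8' and Q = 'x^2 < 64'.

If not (x^2 < 64), then not (|x| < 8).


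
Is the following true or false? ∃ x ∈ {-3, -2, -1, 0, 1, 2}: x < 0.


Evaluate the predicate on each element: -3:T, -2:T, -1:T, 0:F, 1:F, 2:F.
Witness x = -3 satisfies the predicate.

T


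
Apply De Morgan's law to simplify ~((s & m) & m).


De Morgan: the negation of a conjunction is the disjunction of the negations.
Distribute ~ across &, flipping it to |, and negate each literal.

((~s) | (~m)) | (~m)


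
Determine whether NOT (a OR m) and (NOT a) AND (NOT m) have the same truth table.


Compare truth tables:
a | m | φ | ψ
-------------
F | F | T | T
T | F | F | F
F | T | F | F
T | T | F | F
The columns φ and ψ agree on every row.

Yes, they are logically equivalent.


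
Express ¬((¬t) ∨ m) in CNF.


Step 1: Apply De Morgan: ¬((¬t) ∨ m) = ¬(¬t) ∧ ¬m.
Step 2: Eliminate any double negations (¬¬X = X).

t ∧ (¬m)


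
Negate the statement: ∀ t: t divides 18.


¬(∀ x: φ) = ∃ x: ¬φ, and ¬(∃ x: φ) = ∀ x: ¬φ.
Apply to the universal statement.

∃ t: ¬(t divides 18)


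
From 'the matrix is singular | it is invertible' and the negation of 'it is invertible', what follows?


Disjunctive syllogism: from (P ∨ Q) and ¬P, infer Q.
One disjunct, 'it is invertible', is ruled out; the other must hold.

the matrix is singular


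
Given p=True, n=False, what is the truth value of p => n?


Implication is false only when antecedent is true and consequent is false.
Substitute: p=True, n=False.
True => False evaluates to False.

False


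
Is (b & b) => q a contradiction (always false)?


Truth table over {b, q}:
b | q | φ
---------
False | False | True
True | False | False
False | True | True
True | True | True
Satisfying assignment at row 1: b=False, q=False gives True.

No, it is not a contradiction.


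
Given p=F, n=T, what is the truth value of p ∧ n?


Conjunction is true only when both operands are true.
Substitute: p=F, n=T.
F ∧ T evaluates to F.

F


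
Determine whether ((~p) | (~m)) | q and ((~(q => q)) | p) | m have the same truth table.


Compare truth tables:
m | p | q | φ | ψ
-----------------
False | False | False | True | False
True | False | False | True | True
False | True | False | True | True
True | True | False | False | True
False | False | True | True | False
True | False | True | True | True
False | True | True | True | True
True | True | True | True | True
They differ at row 1 (m=False, p=False, q=False): φ=True but ψ=False.

No, they are not logically equivalent.


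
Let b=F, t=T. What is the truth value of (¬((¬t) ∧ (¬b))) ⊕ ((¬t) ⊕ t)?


Substitute b=F, t=T:
¬t = F
¬b = T
(¬t) ∧ (¬b) = F ∧ T = F
¬((¬t) ∧ (¬b)) = T
¬t = F
(¬t) ⊕ t = F ⊕ T = T
(¬((¬t) ∧ (¬b))) ⊕ ((¬t) ⊕ t) = T ⊕ T = F

F


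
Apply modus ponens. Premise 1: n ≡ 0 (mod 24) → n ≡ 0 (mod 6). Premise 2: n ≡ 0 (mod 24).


Modus ponens: from (P → Q) and P, infer Q.
P = 'n ≡ 0 (mod 24)' is asserted, and P → Q holds, so Q follows.

n ≡ 0 (mod 6).


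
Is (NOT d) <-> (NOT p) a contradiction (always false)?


Truth table over {d, p}:
d | p | φ
---------
F | F | T
T | F | F
F | T | F
T | T | T
Satisfying assignment at row 1: d=F, p=F gives T.

No, it is not a contradiction.


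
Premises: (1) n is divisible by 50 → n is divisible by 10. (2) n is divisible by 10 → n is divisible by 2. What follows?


Hypothetical syllogism: from (P → Q) and (Q → R), infer (P → R).
Chain the two implications through the shared middle term 'n is divisible by 10'.

n is divisible by 50 → n is divisible by 2


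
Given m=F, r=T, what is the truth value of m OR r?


Disjunction is false only when both operands are false.
Substitute: m=F, r=T.
F OR T evaluates to T.

T


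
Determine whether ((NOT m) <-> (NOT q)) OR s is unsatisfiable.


Truth table over {m, q, s}:
m | q | s | φ
-------------
F | F | F | T
T | F | F | F
F | T | F | F
T | T | F | T
F | F | T | T
T | F | T | T
F | T | T | T
T | T | T | T
Satisfying assignment at row 1: m=F, q=F, s=F gives T.

No, it is not a contradiction.


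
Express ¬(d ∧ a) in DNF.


Step 1: Apply De Morgan: ¬(d ∧ a) = ¬d ∨ ¬a.

(¬d) ∨ (¬a)


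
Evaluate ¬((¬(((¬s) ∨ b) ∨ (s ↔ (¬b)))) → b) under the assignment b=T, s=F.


Substitute b=T, s=F:
¬s = T
(¬s) ∨ b = T ∨ T = T
¬b = F
s ↔ (¬b) = F ↔ F = T
((¬s) ∨ b) ∨ (s ↔ (¬b)) = T ∨ T = T
¬(((¬s) ∨ b) ∨ (s ↔ (¬b))) = F
(¬(((¬s) ∨ b) ∨ (s ↔ (¬b)))) → b = F → T = T
¬((¬(((¬s) ∨ b) ∨ (s ↔ (¬b)))) → b) = F

F


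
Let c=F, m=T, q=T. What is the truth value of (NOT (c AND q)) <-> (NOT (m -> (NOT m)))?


Substitute c=F, m=T, q=T:
c AND q = F AND T = F
NOT (c AND q) = T
NOT m = F
m -> (NOT m) = T -> F = F
NOT (m -> (NOT m)) = T
(NOT (c AND q)) <-> (NOT (m -> (NOT m))) = T <-> T = T

T


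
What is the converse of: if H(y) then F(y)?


The converse of (P → Q) is (Q → P). It is not in general equivalent to the original.
Here P = 'H(y)' and Q = 'F(y)'.

If F(y), then H(y).


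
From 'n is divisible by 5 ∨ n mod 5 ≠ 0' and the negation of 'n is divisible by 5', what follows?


Disjunctive syllogism: from (P ∨ Q) and ¬P, infer Q.
One disjunct, 'n is divisible by 5', is ruled out; the other must hold.

n mod 5 ≠ 0


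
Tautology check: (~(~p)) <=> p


Build the truth table over {p}:
p | φ
-----
False | True
True | True
Every row evaluates to true.

Yes, it is a tautology.


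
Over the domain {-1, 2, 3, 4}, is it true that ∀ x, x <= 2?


Evaluate the predicate on each element: -1:T, 2:T, 3:F, 4:F.
Counterexample x = 3 fails the predicate.

F


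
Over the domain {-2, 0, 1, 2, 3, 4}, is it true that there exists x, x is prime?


Evaluate the predicate on each element: -2:F, 0:F, 1:F, 2:T, 3:T, 4:F.
Witness x = 2 satisfies the predicate.

T


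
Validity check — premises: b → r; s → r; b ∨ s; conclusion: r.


This matches the form of proof by cases: the conclusion follows in every model of the premises.

Valid.


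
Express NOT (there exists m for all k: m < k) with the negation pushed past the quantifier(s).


Negation flips each quantifier (∀↔∃) and negates the inner predicate.
¬(there exists m for all k: φ) = for all m there exists k: ¬φ.

for all m there exists k: NOT(m < k)


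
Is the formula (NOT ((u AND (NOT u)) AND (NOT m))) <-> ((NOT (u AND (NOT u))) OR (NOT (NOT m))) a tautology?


Build the truth table over {m, u}:
m | u | φ
---------
F | F | T
T | F | T
F | T | T
T | T | T
Every row evaluates to true.

Yes, it is a tautology.


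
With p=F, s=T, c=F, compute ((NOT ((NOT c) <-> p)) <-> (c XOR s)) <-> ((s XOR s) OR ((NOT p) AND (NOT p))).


Substitute p=F, s=T, c=F:
… (earlier sub-steps elided)
(NOT c) <-> p = T <-> F = F
NOT ((NOT c) <-> p) = T
c XOR s = F XOR T = T
(NOT ((NOT c) <-> p)) <-> (c XOR s) = T <-> T = T
s XOR s = T XOR T = F
NOT p = T
NOT p = T
(NOT p) AND (NOT p) = T AND T = T
(s XOR s) OR ((NOT p) AND (NOT p)) = F OR T = T
((NOT ((NOT c) <-> p)) <-> (c XOR s)) <-> ((s XOR s) OR ((NOT p) AND (NOT p))) = T <-> T = T

T


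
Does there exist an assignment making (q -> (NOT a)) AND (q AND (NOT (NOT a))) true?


Check all 4 assignments over {a, q}:
a | q | φ
---------
F | F | F
T | F | F
F | T | F
T | T | F
No assignment makes the formula true.

Unsatisfiable.


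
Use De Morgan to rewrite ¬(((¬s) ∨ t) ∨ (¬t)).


De Morgan: the negation of a disjunction is the conjunction of the negations.
Distribute ¬ across ∨, flipping it to ∧, and negate each literal.

(s ∧ (¬t)) ∧ t


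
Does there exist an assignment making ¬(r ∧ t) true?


Search for a satisfying assignment over {r, t}.
Try r=F, t=F: the formula evaluates to T.
A satisfying assignment exists.

Satisfiable.


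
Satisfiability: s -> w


Search for a satisfying assignment over {s, w}.
Try s=F, w=F: the formula evaluates to T.
A satisfying assignment exists.

Satisfiable.


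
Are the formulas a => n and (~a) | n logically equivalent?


Compare truth tables:
a | n | φ | ψ
-------------
False | False | True | True
True | False | False | False
False | True | True | True
True | True | True | True
The columns φ and ψ agree on every row.

Yes, they are logically equivalent.


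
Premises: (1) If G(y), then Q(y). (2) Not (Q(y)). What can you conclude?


Modus tollens: from (P → Q) and ¬Q, infer ¬P.
Q = 'Q(y)' is denied; since P → Q, P must also fail.

Not (G(y)).


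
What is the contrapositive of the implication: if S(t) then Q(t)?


The contrapositive of (P → Q) is (¬Q → ¬P); it is logically equivalent to the original.
Here P = 'S(t)' and Q = 'Q(t)'.

If not (Q(t)), then not (S(t)).


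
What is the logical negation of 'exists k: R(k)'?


¬(forall x: φ) = exists x: ¬φ, and ¬(exists x: φ) = forall x: ¬φ.
Apply to the existential statement.

forall k: ~(R(k))


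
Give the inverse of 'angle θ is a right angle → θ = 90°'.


The inverse of (P → Q) is (¬P → ¬Q). It is equivalent to the converse, not to the original.
Here P = 'angle θ is a right angle' and Q = 'θ = 90°'.

If not (angle θ is a right angle), then not (θ = 90°).


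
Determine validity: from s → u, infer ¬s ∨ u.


This matches the form of material implication: the conclusion follows in every model of the premises.

Valid.


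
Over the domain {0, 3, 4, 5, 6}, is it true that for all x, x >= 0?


Evaluate the predicate on each element: 0:T, 3:T, 4:T, 5:T, 6:T.
Every element satisfies the predicate.

T


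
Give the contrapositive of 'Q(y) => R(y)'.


The contrapositive of (P → Q) is (¬Q → ¬P); it is logically equivalent to the original.
Here P = 'Q(y)' and Q = 'R(y)'.

If not (R(y)), then not (Q(y)).


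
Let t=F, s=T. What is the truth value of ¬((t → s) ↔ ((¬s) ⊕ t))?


Substitute t=F, s=T:
t → s = F → T = T
¬s = F
(¬s) ⊕ t = F ⊕ F = F
(t → s) ↔ ((¬s) ⊕ t) = T ↔ F = F
¬((t → s) ↔ ((¬s) ⊕ t)) = T

T


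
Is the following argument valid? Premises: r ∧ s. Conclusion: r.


This matches the form of conjunction elimination: the conclusion follows in every model of the premises.

Valid.


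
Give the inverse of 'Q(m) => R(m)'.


The inverse of (P → Q) is (¬P → ¬Q). It is equivalent to the converse, not to the original.
Here P = 'Q(m)' and Q = 'R(m)'.

If not (Q(m)), then not (R(m)).


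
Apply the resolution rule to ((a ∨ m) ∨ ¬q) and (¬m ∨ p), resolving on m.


The clauses contain complementary literals m and ¬m.
Resolution eliminates this pair and disjoins the remaining literals (merging duplicates).

((a ∨ ¬q) ∨ p)


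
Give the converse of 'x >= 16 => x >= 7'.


The converse of (P → Q) is (Q → P). It is not in general equivalent to the original.
Here P = 'x >= 16' and Q = 'x >= 7'.

If x >= 7, then x >= 16.


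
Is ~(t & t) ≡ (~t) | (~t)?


Compare truth tables:
t | φ | ψ
---------
False | True | True
True | False | False
The columns φ and ψ agree on every row.

Yes, they are logically equivalent.


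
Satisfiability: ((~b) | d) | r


Search for a satisfying assignment over {b, d, r}.
Try b=False, d=False, r=False: the formula evaluates to True.
A satisfying assignment exists.

Satisfiable.


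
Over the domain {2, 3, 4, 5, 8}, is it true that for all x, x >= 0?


Evaluate the predicate on each element: 2:T, 3:T, 4:T, 5:T, 8:T.
Every element satisfies the predicate.

T


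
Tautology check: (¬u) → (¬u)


Build the truth table over {u}:
u | φ
-----
F | T
T | T
Every row evaluates to true.

Yes, it is a tautology.


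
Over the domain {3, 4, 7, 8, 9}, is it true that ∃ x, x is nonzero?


Evaluate the predicate on each element: 3:T, 4:T, 7:T, 8:T, 9:T.
Witness x = 3 satisfies the predicate.

T


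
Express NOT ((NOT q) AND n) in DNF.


Step 1: Apply De Morgan: ¬((¬q) ∧ n) = ¬(¬q) ∨ ¬n.
Step 2: Eliminate any double negations (¬¬X = X).

q OR (NOT n)


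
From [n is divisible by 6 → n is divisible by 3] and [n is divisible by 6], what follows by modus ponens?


Modus ponens: from (P → Q) and P, infer Q.
P = 'n is divisible by 6' is asserted, and P → Q holds, so Q follows.

n is divisible by 3.


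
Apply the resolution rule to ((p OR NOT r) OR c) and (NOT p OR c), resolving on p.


The clauses contain complementary literals p and NOTp.
Resolution eliminates this pair and disjoins the remaining literals (merging duplicates).

(c OR NOT r)


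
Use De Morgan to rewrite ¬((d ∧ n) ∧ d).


De Morgan: the negation of a conjunction is the disjunction of the negations.
Distribute ¬ across ∧, flipping it to ∨, and negate each literal.

((¬d) ∨ (¬n)) ∨ (¬d)


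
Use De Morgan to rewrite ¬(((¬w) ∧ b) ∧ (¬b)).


De Morgan: the negation of a conjunction is the disjunction of the negations.
Distribute ¬ across ∧, flipping it to ∨, and negate each literal.

(w ∨ (¬b)) ∨ b


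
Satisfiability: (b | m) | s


Search for a satisfying assignment over {b, m, s}.
Try b=True, m=False, s=False: the formula evaluates to True.
A satisfying assignment exists.

Satisfiable.


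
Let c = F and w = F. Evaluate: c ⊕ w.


Exclusive or is true when exactly one operand is true.
Substitute: c=F, w=F.
F ⊕ F evaluates to F.

F


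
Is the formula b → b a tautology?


Build the truth table over {b}:
b | φ
-----
F | T
T | T
Every row evaluates to true.

Yes, it is a tautology.


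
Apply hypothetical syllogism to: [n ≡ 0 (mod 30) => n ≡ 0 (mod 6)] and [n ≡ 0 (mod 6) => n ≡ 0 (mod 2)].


Hypothetical syllogism: from (P → Q) and (Q → R), infer (P → R).
Chain the two implications through the shared middle term 'n ≡ 0 (mod 6)'.

n ≡ 0 (mod 30) => n ≡ 0 (mod 2)


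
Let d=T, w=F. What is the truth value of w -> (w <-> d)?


Substitute d=T, w=F:
w <-> d = F <-> T = F
w -> (w <-> d) = F -> F = T

T


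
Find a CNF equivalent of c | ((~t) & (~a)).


Step 1: Distribute ∨ over ∧: c ∨ ((¬t) ∧ (¬a)) = (c ∨ (¬t)) ∧ (c ∨ (¬a)).

(c | (~t)) & (c | (~a))


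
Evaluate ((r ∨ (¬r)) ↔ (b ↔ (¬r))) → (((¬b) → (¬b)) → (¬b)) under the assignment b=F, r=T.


Substitute b=F, r=T:
… (earlier sub-steps elided)
r ∨ (¬r) = T ∨ F = T
¬r = F
b ↔ (¬r) = F ↔ F = T
(r ∨ (¬r)) ↔ (b ↔ (¬r)) = T ↔ T = T
¬b = T
¬b = T
(¬b) → (¬b) = T → T = T
¬b = T
((¬b) → (¬b)) → (¬b) = T → T = T
((r ∨ (¬r)) ↔ (b ↔ (¬r))) → (((¬b) → (¬b)) → (¬b)) = T → T = T

T


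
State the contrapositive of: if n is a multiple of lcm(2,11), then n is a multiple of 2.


The contrapositive of (P → Q) is (¬Q → ¬P); it is logically equivalent to the original.
Here P = 'n is a multiple of lcm(2,11)' and Q = 'n is a multiple of 2'.

If not (n is a multiple of 2), then not (n is a multiple of lcm(2,11)).


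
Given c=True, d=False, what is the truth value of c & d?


Conjunction is true only when both operands are true.
Substitute: c=True, d=False.
True & False evaluates to False.

False


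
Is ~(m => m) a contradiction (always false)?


Truth table over {m}:
m | φ
-----
False | False
True | False
Every row is false.

Yes, it is a contradiction.


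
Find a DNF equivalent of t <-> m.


Step 1: t ↔ m is true exactly when both agree: (t ∧ m) ∨ (¬t ∧ ¬m).

(t AND m) OR ((NOT t) AND (NOT m))


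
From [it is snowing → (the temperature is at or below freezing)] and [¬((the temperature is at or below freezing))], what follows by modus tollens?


Modus tollens: from (P → Q) and ¬Q, infer ¬P.
Q = '(the temperature is at or below freezing)' is denied; since P → Q, P must also fail.

Not (it is snowing).


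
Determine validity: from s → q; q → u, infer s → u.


This matches the form of hypothetical syllogism: the conclusion follows in every model of the premises.

Valid.


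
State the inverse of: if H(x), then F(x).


The inverse of (P → Q) is (¬P → ¬Q). It is equivalent to the converse, not to the original.
Here P = 'H(x)' and Q = 'F(x)'.

If not (H(x)), then not (F(x)).
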